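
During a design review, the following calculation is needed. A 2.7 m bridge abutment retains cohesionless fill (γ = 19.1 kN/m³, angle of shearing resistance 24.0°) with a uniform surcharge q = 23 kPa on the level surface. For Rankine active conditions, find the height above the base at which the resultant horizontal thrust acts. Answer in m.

1.11 m

K_a = 0.4217.
Triangular part P₁ = ½K_aγH² = 29.36 at H/3 = 0.9000 m; rectangular part P₂ = K_a q H = 26.19 at H/2 = 1.350 m.
ȳ = (P₁·0.9000 + P₂·1.350)/(P₁+P₂) = 1.112 m.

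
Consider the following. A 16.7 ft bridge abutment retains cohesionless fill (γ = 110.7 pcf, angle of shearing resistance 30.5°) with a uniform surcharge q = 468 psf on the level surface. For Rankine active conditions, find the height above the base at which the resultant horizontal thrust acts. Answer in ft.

6.50 ft

K_a = 0.3267.
Triangular part P₁ = ½K_aγH² = 5043 at H/3 = 5.567 ft; rectangular part P₂ = K_a q H = 2553 at H/2 = 8.350 ft.
ȳ = (P₁·5.567 + P₂·8.350)/(P₁+P₂) = 6.502 ft.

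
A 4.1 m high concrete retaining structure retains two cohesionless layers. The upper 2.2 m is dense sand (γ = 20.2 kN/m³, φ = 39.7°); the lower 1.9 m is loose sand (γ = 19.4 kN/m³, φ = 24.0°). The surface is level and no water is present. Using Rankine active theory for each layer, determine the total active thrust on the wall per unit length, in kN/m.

61.2 kN/m

K_a1 = tan²(45°−39.7°/2) = 0.2204; K_a2 = tan²(45°−24.0°/2) = 0.4217.
Layer 1: σ at base = K_a1 γ₁ h₁ = 9.796 kPa; P₁ = ½×9.796×2.2 = 10.78.
Layer 2: σ_v at top = γ₁h₁ = 44.44; σ_h top = K_a2×44.44 = 18.74; σ_h base = K_a2×(44.44+19.4×1.9) = 34.29.
P₂ = ½(18.74+34.29)×1.9 = 50.38. Total P_a = 10.78+50.38 = 61.15 kN/m.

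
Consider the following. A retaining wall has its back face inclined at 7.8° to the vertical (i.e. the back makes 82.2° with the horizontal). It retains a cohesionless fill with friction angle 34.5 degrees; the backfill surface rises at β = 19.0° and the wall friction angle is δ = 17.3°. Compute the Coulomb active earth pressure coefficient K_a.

0.406

K_a = sin²(α+φ) / [sin²α · sin(α−δ) · (1 + √{sin(φ+δ)sin(φ−β) / (sin(α−δ)sin(α+β))})²].
With α = 82.2°, φ = 34.5°, δ = 17.3°, β = 19.0°: K_a = 0.4065.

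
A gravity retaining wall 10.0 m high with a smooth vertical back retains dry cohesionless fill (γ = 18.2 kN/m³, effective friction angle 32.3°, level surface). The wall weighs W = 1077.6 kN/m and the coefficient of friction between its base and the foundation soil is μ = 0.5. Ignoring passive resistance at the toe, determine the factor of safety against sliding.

K_a = tan²(45° − 32.3°/2) = 0.3035.
P_a = ½K_aγH² = 0.5×0.3035×18.2×10.0² = 276.2 kN/m, acting at H/3 = 3.333 m above the base.
FS_sliding = μW / P_a = 0.5×1077.6 / 276.2 = 1.951.

1.95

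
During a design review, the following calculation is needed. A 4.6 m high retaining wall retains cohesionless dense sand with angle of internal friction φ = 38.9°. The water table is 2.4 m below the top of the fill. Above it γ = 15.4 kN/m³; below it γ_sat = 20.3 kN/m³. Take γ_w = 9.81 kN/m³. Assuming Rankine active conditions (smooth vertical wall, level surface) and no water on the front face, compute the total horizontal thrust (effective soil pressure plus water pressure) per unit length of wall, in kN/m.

K_a = tan²(45° − φ/2) = 0.2285.
γ' = 20.3 − 9.81 = 10.49 kN/m³. Depth below WT = 2.2 m.
σ'_h at WT = K_a γ d_w = 8.446 kPa; at base = 8.446 + K_a γ' × 2.2 = 13.72 kPa.
P₁ (0–2.4 m) = ½×8.446×2.4 = 10.14. P₂ (2.4–4.6 m) = ½(8.446+13.72)×2.2 = 24.38.
P_w = ½ γ_w h₂² = 0.5×9.81×2.2² = 23.74. Total = 10.14+24.38+23.74 = 58.26 kN/m.

58.3 kN/m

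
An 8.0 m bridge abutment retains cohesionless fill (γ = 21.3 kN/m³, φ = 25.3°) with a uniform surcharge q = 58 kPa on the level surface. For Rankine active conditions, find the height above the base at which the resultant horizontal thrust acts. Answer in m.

3.21 m

K_a = 0.4012.
Triangular part P₁ = ½K_aγH² = 273.5 at H/3 = 2.667 m; rectangular part P₂ = K_a q H = 186.2 at H/2 = 4.000 m.
ȳ = (P₁·2.667 + P₂·4.000)/(P₁+P₂) = 3.207 m.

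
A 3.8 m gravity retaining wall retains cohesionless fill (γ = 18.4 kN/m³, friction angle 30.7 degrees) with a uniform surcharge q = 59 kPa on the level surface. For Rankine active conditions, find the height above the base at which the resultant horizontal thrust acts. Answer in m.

K_a = 0.3240.
Triangular part P₁ = ½K_aγH² = 43.05 at H/3 = 1.267 m; rectangular part P₂ = K_a q H = 72.65 at H/2 = 1.900 m.
ȳ = (P₁·1.267 + P₂·1.900)/(P₁+P₂) = 1.664 m.

1.66 m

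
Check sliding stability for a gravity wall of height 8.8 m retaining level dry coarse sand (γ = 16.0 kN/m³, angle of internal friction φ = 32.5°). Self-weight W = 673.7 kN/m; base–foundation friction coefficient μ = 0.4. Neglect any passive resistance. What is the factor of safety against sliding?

1.45

K_a = tan²(45° − 32.5°/2) = 0.3010.
P_a = ½K_aγH² = 0.5×0.3010×16.0×8.8² = 186.5 kN/m, acting at H/3 = 2.933 m above the base.
FS_sliding = μW / P_a = 0.4×673.7 / 186.5 = 1.445.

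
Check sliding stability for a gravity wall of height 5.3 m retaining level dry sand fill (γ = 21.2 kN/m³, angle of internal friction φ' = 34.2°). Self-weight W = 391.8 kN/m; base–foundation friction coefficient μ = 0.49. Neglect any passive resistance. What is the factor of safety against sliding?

2.30

K_a = tan²(45° − 34.2°/2) = 0.2803.
P_a = ½K_aγH² = 0.5×0.2803×21.2×5.3² = 83.47 kN/m, acting at H/3 = 1.767 m above the base.
FS_sliding = μW / P_a = 0.49×391.8 / 83.47 = 2.300.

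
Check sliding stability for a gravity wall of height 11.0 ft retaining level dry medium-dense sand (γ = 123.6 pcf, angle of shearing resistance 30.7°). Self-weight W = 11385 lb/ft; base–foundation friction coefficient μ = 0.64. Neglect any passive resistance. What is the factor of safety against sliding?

K_a = tan²(45° − 30.7°/2) = 0.3240.
P_a = ½K_aγH² = 0.5×0.3240×123.6×11.0² = 2423 lb/ft, acting at H/3 = 3.667 ft above the base.
FS_sliding = μW / P_a = 0.64×11385 / 2423 = 3.007.

3.01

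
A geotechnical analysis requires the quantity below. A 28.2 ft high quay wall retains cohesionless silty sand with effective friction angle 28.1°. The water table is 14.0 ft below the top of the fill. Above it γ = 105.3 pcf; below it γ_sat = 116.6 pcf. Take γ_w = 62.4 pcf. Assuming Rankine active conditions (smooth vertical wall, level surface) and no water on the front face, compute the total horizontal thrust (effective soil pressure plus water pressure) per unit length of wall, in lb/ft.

K_a = tan²(45° − φ/2) = 0.3596.
γ' = 116.6 − 62.4 = 54.20 pcf. Depth below WT = 14.2 ft.
σ'_h at WT = K_a γ d_w = 530.1 psf; at base = 530.1 + K_a γ' × 14.2 = 806.9 psf.
P₁ (0–14.0 ft) = ½×530.1×14.0 = 3711. P₂ (14.0–28.2 ft) = ½(530.1+806.9)×14.2 = 9493.
P_w = ½ γ_w h₂² = 0.5×62.4×14.2² = 6291. Total = 3711+9493+6291 = 19500 lb/ft.

19500 lb/ft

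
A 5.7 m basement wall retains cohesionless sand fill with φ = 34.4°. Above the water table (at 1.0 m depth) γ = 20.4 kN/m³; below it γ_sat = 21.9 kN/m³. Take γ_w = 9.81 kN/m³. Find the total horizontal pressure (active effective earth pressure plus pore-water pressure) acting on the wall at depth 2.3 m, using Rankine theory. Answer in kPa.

K_a = (1 − sin φ)/(1 + sin φ) = 0.2780.
γ' = 21.9 − 9.81 = 12.09 kN/m³.
Effective vertical stress at 2.3 m: σ'_v = 20.4×1.0 + 12.09×1.30 = 36.12 kPa.
σ'_h = K_a σ'_v = 0.2780 × 36.12 = 10.04 kPa; u = γ_w × 1.30 = 12.75 kPa.
Total σ_h = 10.04 + 12.75 = 22.79 kPa.

22.8 kPa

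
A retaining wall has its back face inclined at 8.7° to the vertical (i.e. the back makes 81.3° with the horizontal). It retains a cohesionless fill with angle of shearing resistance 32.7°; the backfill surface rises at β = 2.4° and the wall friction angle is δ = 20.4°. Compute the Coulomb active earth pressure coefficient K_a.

0.346

K_a = sin²(α+φ) / [sin²α · sin(α−δ) · (1 + √{sin(φ+δ)sin(φ−β) / (sin(α−δ)sin(α+β))})²].
With α = 81.3°, φ = 32.7°, δ = 20.4°, β = 2.4°: K_a = 0.3457.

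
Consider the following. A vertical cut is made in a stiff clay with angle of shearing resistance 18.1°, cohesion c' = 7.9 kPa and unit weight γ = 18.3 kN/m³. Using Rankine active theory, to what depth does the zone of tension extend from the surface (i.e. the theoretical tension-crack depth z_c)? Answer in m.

K_a = tan²(45° − 18.1°/2) = 0.5259; √K_a = 0.7252.
The active pressure is zero where K_a γ z = 2c√K_a, so z_c = 2c/(γ√K_a) = 2×7.9/(18.3×0.7252) = 1.191 m.

1.19 m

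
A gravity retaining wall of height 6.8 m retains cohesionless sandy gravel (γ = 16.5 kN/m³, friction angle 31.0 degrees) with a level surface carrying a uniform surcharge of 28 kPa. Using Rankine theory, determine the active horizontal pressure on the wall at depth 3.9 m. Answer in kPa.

29.6 kPa

K_a = (1 − sin φ)/(1 + sin φ) = 0.3201.
σ_v = γz + q = 16.5 × 3.9 + 28 = 92.35 kPa.
σ_h = K_a σ_v = 0.3201 × 92.35 = 29.56 kPa.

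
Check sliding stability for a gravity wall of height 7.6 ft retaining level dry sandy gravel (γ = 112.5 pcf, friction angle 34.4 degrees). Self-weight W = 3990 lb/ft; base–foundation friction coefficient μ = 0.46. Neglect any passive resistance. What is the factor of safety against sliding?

2.03

K_a = tan²(45° − 34.4°/2) = 0.2780.
P_a = ½K_aγH² = 0.5×0.2780×112.5×7.6² = 903.2 lb/ft, acting at H/3 = 2.533 ft above the base.
FS_sliding = μW / P_a = 0.46×3990 / 903.2 = 2.032.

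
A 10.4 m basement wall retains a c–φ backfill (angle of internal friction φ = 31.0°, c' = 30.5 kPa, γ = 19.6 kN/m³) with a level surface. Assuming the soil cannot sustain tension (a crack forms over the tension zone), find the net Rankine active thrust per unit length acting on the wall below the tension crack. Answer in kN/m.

75.3 kN/m

K_a = 0.3201; √K_a = 0.5658.
Tension-crack depth z_c = 2c/(γ√K_a) = 2×30.5/(19.6×0.5658) = 5.501 m.
σ_a at base = K_a γ H − 2c√K_a = 0.3201×19.6×10.4 − 2×30.5×0.5658 = 30.74 kPa.
P_a = ½ × 30.74 × (H − z_c) = 0.5×30.74×4.899 = 75.29 kN/m.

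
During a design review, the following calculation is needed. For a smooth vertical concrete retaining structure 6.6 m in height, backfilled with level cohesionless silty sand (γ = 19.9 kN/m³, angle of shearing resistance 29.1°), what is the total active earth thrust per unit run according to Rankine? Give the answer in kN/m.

150 kN/m

K_a = tan²(45° − φ/2) = 0.3456.
P_a = ½ K_a γ H² = 0.5 × 0.3456 × 19.9 × 6.6² = 149.8 kN/m.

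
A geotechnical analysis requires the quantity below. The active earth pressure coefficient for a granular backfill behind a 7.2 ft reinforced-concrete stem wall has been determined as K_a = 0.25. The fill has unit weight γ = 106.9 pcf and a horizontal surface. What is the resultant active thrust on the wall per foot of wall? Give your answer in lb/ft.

693 lb/ft

P = ½ K_a γ H² = 0.5 × 0.25 × 106.9 × 7.2² = 692.7 lb/ft.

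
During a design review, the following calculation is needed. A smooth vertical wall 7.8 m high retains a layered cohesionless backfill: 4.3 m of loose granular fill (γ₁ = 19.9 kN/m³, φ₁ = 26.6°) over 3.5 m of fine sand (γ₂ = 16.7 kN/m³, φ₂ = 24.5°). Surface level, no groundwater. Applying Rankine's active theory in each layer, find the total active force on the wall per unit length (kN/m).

K_a1 = tan²(45°−26.6°/2) = 0.3814; K_a2 = tan²(45°−24.5°/2) = 0.4137.
Layer 1: σ at base = K_a1 γ₁ h₁ = 32.64 kPa; P₁ = ½×32.64×4.3 = 70.18.
Layer 2: σ_v at top = γ₁h₁ = 85.57; σ_h top = K_a2×85.57 = 35.40; σ_h base = K_a2×(85.57+16.7×3.5) = 59.59.
P₂ = ½(35.40+59.59)×3.5 = 166.2. Total P_a = 70.18+166.2 = 236.4 kN/m.

236 kN/m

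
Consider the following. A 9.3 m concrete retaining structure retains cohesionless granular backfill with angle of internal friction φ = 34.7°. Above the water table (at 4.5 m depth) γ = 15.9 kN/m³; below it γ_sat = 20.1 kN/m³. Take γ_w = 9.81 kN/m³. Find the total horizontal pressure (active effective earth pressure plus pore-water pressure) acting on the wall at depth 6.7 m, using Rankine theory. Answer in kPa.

K_a = (1 − sin φ)/(1 + sin φ) = 0.2745.
γ' = 20.1 − 9.81 = 10.29 kN/m³.
Effective vertical stress at 6.7 m: σ'_v = 15.9×4.5 + 10.29×2.20 = 94.19 kPa.
σ'_h = K_a σ'_v = 0.2745 × 94.19 = 25.85 kPa; u = γ_w × 2.20 = 21.58 kPa.
Total σ_h = 25.85 + 21.58 = 47.43 kPa.

47.4 kPa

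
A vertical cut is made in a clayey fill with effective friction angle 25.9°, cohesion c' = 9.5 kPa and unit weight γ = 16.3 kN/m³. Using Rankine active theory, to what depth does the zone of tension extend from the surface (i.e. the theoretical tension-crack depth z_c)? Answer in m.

1.86 m

K_a = tan²(45° − 25.9°/2) = 0.3920; √K_a = 0.6261.
The active pressure is zero where K_a γ z = 2c√K_a, so z_c = 2c/(γ√K_a) = 2×9.5/(16.3×0.6261) = 1.862 m.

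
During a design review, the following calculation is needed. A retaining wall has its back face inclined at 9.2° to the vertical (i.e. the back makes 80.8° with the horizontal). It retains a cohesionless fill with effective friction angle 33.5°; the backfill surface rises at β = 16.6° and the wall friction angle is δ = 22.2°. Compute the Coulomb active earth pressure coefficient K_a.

K_a = sin²(α+φ) / [sin²α · sin(α−δ) · (1 + √{sin(φ+δ)sin(φ−β) / (sin(α−δ)sin(α+β))})²].
With α = 80.8°, φ = 33.5°, δ = 22.2°, β = 16.6°: K_a = 0.4252.

0.425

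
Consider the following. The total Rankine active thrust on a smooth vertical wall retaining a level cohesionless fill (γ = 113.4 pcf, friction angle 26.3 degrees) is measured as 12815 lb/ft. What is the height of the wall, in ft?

K_a = 0.3859. P_a = ½ K_a γ H² ⇒ H = √(2P_a/(K_a γ)).
H = √(2×12815/(0.3859×113.4)) = 24.20 ft.

24.2 ft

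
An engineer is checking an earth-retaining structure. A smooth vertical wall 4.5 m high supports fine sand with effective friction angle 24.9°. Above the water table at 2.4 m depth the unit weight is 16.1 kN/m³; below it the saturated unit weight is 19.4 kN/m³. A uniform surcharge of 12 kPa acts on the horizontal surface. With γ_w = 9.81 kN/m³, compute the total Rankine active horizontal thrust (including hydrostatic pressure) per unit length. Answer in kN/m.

104 kN/m

K_a = tan²(45° − φ/2) = 0.4074.
γ' = 19.4 − 9.81 = 9.590 kN/m³. h₂ = H − d_w = 2.1 m.
σ'_h: at surface K_a·q = 4.889; at WT K_a(q+γd_w) = 20.63; at base K_a(q+γd_w+γ'h₂) = 28.84 kPa.
P₁ = ½(4.889+20.63)×2.4 = 30.63; P₂ = ½(20.63+28.84)×2.1 = 51.94; P_w = ½γ_w h₂² = 21.63.
Total = 30.63+51.94+21.63 = 104.2 kN/m.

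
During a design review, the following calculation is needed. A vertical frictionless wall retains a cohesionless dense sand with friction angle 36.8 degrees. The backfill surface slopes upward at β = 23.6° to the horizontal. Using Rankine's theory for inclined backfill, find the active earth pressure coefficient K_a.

0.317

K_a = cos β · (cos β − √(cos²β − cos²φ)) / (cos β + √(cos²β − cos²φ)).
cos β = 0.9164, cos φ = 0.8007, √(cos²β − cos²φ) = 0.4456.
K_a = 0.9164 × (0.9164 − 0.4456)/(0.9164 + 0.4456) = 0.3168.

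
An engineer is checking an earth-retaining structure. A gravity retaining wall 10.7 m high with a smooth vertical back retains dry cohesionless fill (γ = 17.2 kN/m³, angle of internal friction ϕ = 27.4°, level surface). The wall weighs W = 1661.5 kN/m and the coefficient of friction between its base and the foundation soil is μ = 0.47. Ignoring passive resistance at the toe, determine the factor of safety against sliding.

2.15

K_a = tan²(45° − 27.4°/2) = 0.3697.
P_a = ½K_aγH² = 0.5×0.3697×17.2×10.7² = 364.0 kN/m, acting at H/3 = 3.567 m above the base.
FS_sliding = μW / P_a = 0.47×1661.5 / 364.0 = 2.145.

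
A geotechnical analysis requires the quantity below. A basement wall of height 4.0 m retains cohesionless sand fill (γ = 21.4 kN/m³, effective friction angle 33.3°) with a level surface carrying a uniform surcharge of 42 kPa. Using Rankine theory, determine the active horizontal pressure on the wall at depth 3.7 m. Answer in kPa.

35.3 kPa

K_a = (1 − sin φ)/(1 + sin φ) = 0.2911.
σ_v = γz + q = 21.4 × 3.7 + 42 = 121.2 kPa.
σ_h = K_a σ_v = 0.2911 × 121.2 = 35.28 kPa.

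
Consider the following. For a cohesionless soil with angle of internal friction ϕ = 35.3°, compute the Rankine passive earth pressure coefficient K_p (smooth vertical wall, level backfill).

K_p = (1 + sin φ)/(1 − sin φ) = tan²(45° + 35.3°/2) = 3.738.

3.74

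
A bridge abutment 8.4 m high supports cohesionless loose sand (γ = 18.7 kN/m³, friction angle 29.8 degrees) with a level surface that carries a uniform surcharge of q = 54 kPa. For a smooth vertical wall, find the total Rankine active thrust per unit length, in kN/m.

374 kN/m

K_a = tan²(45° − φ/2) = 0.3360.
Soil triangle: ½ K_a γ H² = 0.5×0.3360×18.7×8.4² = 221.7 kN/m.
Surcharge rectangle: K_a q H = 0.3360×54×8.4 = 152.4 kN/m.
Total = 221.7 + 152.4 = 374.1 kN/m.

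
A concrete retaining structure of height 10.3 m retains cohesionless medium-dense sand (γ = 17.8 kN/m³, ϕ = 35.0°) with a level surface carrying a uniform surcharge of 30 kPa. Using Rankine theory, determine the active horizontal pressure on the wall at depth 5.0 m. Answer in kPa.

32.2 kPa

K_a = (1 − sin φ)/(1 + sin φ) = 0.2710.
σ_v = γz + q = 17.8 × 5.0 + 30 = 119.0 kPa.
σ_h = K_a σ_v = 0.2710 × 119.0 = 32.25 kPa.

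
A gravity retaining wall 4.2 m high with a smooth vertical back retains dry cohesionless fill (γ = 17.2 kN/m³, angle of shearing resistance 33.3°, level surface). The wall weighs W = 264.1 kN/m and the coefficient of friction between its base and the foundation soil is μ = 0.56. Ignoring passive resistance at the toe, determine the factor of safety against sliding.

3.35

K_a = tan²(45° − 33.3°/2) = 0.2911.
P_a = ½K_aγH² = 0.5×0.2911×17.2×4.2² = 44.17 kN/m, acting at H/3 = 1.400 m above the base.
FS_sliding = μW / P_a = 0.56×264.1 / 44.17 = 3.349.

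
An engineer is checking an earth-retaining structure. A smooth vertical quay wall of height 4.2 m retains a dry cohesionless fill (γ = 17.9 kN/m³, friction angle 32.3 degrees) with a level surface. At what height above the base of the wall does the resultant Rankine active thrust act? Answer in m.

1.40 m

K_a = 0.3035.
The pressure distribution is triangular, so the resultant acts at H/3 above the base = 4.2/3 = 1.400 m.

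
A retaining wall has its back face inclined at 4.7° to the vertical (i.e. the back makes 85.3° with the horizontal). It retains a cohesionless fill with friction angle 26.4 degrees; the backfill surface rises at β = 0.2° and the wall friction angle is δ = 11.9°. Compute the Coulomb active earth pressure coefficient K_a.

0.385

K_a = sin²(α+φ) / [sin²α · sin(α−δ) · (1 + √{sin(φ+δ)sin(φ−β) / (sin(α−δ)sin(α+β))})²].
With α = 85.3°, φ = 26.4°, δ = 11.9°, β = 0.2°: K_a = 0.3848.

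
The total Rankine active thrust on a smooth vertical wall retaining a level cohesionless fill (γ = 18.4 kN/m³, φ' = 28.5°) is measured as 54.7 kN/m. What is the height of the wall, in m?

4.10 m

K_a = 0.3540. P_a = ½ K_a γ H² ⇒ H = √(2P_a/(K_a γ)).
H = √(2×54.7/(0.3540×18.4)) = 4.099 m.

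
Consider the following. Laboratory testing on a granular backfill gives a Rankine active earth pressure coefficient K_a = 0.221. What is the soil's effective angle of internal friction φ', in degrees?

K_a = tan²(45° − φ/2) ⇒ 45° − φ/2 = arctan(√0.221) = 25.18°.
φ = 2(45° − 25.18°) = 39.64°.

39.6°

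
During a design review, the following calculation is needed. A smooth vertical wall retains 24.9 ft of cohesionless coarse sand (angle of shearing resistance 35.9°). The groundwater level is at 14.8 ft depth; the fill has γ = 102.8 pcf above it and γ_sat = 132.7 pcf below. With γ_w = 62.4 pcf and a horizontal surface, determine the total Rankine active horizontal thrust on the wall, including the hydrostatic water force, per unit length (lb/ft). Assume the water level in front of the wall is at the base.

11100 lb/ft

K_a = tan²(45° − φ/2) = 0.2607.
γ' = 132.7 − 62.4 = 70.30 pcf. Depth below WT = 10.1 ft.
σ'_h at WT = K_a γ d_w = 396.7 psf; at base = 396.7 + K_a γ' × 10.1 = 581.8 psf.
P₁ (0–14.8 ft) = ½×396.7×14.8 = 2936. P₂ (14.8–24.9 ft) = ½(396.7+581.8)×10.1 = 4942.
P_w = ½ γ_w h₂² = 0.5×62.4×10.1² = 3183. Total = 2936+4942+3183 = 11060 lb/ft.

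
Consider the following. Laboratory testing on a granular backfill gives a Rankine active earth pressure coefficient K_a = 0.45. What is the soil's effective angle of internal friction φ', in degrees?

K_a = tan²(45° − φ/2) ⇒ 45° − φ/2 = arctan(√0.45) = 33.85°.
φ = 2(45° − 33.85°) = 22.29°.

22.3°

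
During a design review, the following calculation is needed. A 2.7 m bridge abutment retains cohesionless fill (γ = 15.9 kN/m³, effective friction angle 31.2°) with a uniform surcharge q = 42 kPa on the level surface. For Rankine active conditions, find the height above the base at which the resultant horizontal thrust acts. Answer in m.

K_a = 0.3175.
Triangular part P₁ = ½K_aγH² = 18.40 at H/3 = 0.9000 m; rectangular part P₂ = K_a q H = 36.00 at H/2 = 1.350 m.
ȳ = (P₁·0.9000 + P₂·1.350)/(P₁+P₂) = 1.198 m.

1.20 m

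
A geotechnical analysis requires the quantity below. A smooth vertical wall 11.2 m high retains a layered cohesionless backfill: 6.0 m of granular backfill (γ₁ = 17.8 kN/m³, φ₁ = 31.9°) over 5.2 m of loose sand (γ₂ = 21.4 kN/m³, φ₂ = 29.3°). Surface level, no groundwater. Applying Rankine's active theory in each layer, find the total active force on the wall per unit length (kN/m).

K_a1 = tan²(45°−31.9°/2) = 0.3085; K_a2 = tan²(45°−29.3°/2) = 0.3428.
Layer 1: σ at base = K_a1 γ₁ h₁ = 32.95 kPa; P₁ = ½×32.95×6.0 = 98.85.
Layer 2: σ_v at top = γ₁h₁ = 106.8; σ_h top = K_a2×106.8 = 36.62; σ_h base = K_a2×(106.8+21.4×5.2) = 74.77.
P₂ = ½(36.62+74.77)×5.2 = 289.6. Total P_a = 98.85+289.6 = 388.4 kN/m.

388 kN/m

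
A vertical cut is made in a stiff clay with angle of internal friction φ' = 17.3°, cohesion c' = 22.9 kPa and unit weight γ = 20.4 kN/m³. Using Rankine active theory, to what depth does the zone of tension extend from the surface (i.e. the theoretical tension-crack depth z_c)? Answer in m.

K_a = tan²(45° − 17.3°/2) = 0.5416; √K_a = 0.7359.
The active pressure is zero where K_a γ z = 2c√K_a, so z_c = 2c/(γ√K_a) = 2×22.9/(20.4×0.7359) = 3.051 m.

3.05 m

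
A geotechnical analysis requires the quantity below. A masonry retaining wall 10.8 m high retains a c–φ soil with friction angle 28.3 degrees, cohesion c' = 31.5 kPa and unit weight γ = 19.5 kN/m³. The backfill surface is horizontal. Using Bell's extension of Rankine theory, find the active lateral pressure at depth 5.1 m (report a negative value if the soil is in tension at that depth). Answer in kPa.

K_a = (1 − sin φ)/(1 + sin φ) = 0.3568.
σ_a = K_a γ z − 2c√K_a = 0.3568×19.5×5.1 − 2×31.5×0.5973 = -2.149 kPa.

-2.15 kPa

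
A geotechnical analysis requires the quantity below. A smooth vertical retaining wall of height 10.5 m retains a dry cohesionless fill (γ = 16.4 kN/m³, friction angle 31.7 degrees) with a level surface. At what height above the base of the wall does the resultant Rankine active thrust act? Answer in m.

K_a = 0.3111.
The pressure distribution is triangular, so the resultant acts at H/3 above the base = 10.5/3 = 3.500 m.

3.50 m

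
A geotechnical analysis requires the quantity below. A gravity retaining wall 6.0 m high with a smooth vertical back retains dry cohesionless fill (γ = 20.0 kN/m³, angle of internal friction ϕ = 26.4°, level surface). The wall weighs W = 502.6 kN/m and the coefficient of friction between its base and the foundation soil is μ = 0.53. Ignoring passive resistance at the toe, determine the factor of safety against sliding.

K_a = tan²(45° − 26.4°/2) = 0.3844.
P_a = ½K_aγH² = 0.5×0.3844×20.0×6.0² = 138.4 kN/m, acting at H/3 = 2.000 m above the base.
FS_sliding = μW / P_a = 0.53×502.6 / 138.4 = 1.925.

1.92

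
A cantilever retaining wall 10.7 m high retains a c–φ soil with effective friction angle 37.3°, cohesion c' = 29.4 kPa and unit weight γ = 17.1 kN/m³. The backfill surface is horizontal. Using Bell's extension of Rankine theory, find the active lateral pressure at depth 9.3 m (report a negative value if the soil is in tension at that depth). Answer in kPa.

9.89 kPa

K_a = (1 − sin φ)/(1 + sin φ) = 0.2453.
σ_a = K_a γ z − 2c√K_a = 0.2453×17.1×9.3 − 2×29.4×0.4953 = 9.892 kPa.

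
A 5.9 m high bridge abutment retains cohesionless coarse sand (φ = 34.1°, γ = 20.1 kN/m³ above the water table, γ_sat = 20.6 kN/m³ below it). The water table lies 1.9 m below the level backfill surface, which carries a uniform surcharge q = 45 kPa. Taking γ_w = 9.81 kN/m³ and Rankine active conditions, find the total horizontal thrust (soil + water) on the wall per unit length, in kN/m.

231 kN/m

K_a = tan²(45° − φ/2) = 0.2815.
γ' = 20.6 − 9.81 = 10.79 kN/m³. h₂ = H − d_w = 4.0 m.
σ'_h: at surface K_a·q = 12.67; at WT K_a(q+γd_w) = 23.42; at base K_a(q+γd_w+γ'h₂) = 35.57 kPa.
P₁ = ½(12.67+23.42)×1.9 = 34.28; P₂ = ½(23.42+35.57)×4.0 = 118.0; P_w = ½γ_w h₂² = 78.48.
Total = 34.28+118.0+78.48 = 230.7 kN/m.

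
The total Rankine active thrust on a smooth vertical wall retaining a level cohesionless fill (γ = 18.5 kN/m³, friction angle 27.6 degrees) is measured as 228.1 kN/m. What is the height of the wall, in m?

8.20 m

K_a = 0.3668. P_a = ½ K_a γ H² ⇒ H = √(2P_a/(K_a γ)).
H = √(2×228.1/(0.3668×18.5)) = 8.200 m.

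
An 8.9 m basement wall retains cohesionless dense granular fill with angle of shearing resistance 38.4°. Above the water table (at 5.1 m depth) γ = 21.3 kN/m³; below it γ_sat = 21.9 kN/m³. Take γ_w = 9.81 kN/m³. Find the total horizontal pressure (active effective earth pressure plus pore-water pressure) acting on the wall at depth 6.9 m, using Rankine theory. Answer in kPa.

K_a = (1 − sin φ)/(1 + sin φ) = 0.2337.
γ' = 21.9 − 9.81 = 12.09 kN/m³.
Effective vertical stress at 6.9 m: σ'_v = 21.3×5.1 + 12.09×1.80 = 130.4 kPa.
σ'_h = K_a σ'_v = 0.2337 × 130.4 = 30.47 kPa; u = γ_w × 1.80 = 17.66 kPa.
Total σ_h = 30.47 + 17.66 = 48.13 kPa.

48.1 kPa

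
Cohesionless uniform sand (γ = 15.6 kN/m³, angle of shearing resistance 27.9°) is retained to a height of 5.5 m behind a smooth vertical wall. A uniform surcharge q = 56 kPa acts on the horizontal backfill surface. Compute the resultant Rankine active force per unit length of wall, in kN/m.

197 kN/m

K_a = tan²(45° − φ/2) = 0.3625.
Soil triangle: ½ K_a γ H² = 0.5×0.3625×15.6×5.5² = 85.52 kN/m.
Surcharge rectangle: K_a q H = 0.3625×56×5.5 = 111.6 kN/m.
Total = 85.52 + 111.6 = 197.2 kN/m.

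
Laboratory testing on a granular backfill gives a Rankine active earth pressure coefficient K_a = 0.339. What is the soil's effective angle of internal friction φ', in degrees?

K_a = tan²(45° − φ/2) ⇒ 45° − φ/2 = arctan(√0.339) = 30.21°.
φ = 2(45° − 30.21°) = 29.58°.

29.6°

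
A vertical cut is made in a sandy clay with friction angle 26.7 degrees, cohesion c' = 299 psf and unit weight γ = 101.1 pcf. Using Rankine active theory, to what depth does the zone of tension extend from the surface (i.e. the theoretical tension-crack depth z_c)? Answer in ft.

K_a = tan²(45° − 26.7°/2) = 0.3800; √K_a = 0.6164.
The active pressure is zero where K_a γ z = 2c√K_a, so z_c = 2c/(γ√K_a) = 2×299/(101.1×0.6164) = 9.596 ft.

9.60 ft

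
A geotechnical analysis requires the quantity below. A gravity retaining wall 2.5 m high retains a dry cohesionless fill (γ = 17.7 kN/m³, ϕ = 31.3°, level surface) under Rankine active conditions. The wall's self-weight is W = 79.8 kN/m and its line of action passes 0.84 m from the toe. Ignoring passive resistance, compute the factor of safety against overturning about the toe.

4.60

K_a = tan²(45° − 31.3°/2) = 0.3162.
P_a = ½K_aγH² = 0.5×0.3162×17.7×2.5² = 17.49 kN/m, acting at H/3 = 0.8333 m above the base.
Overturning moment M_o = P_a × H/3 = 17.49 × 0.8333 = 14.58.
Resisting moment M_r = W × 0.84 = 79.8 × 0.84 = 67.03.
FS_overturning = M_r/M_o = 67.03/14.58 = 4.599.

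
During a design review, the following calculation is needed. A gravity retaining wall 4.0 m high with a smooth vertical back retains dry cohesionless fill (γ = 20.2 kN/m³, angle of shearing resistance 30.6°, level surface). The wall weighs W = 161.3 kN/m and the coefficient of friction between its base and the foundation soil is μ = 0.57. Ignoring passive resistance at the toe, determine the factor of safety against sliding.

K_a = tan²(45° − 30.6°/2) = 0.3253.
P_a = ½K_aγH² = 0.5×0.3253×20.2×4.0² = 52.58 kN/m, acting at H/3 = 1.333 m above the base.
FS_sliding = μW / P_a = 0.57×161.3 / 52.58 = 1.749.

1.75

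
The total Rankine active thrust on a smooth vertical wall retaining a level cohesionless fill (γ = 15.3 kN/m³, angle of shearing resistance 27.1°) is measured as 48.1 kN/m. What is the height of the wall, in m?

4.10 m

K_a = 0.3741. P_a = ½ K_a γ H² ⇒ H = √(2P_a/(K_a γ)).
H = √(2×48.1/(0.3741×15.3)) = 4.100 m.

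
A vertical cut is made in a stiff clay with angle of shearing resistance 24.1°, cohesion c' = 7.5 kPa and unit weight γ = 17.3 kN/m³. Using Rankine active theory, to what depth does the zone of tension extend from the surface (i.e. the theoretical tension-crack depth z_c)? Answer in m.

K_a = tan²(45° − 24.1°/2) = 0.4201; √K_a = 0.6482.
The active pressure is zero where K_a γ z = 2c√K_a, so z_c = 2c/(γ√K_a) = 2×7.5/(17.3×0.6482) = 1.338 m.

1.34 m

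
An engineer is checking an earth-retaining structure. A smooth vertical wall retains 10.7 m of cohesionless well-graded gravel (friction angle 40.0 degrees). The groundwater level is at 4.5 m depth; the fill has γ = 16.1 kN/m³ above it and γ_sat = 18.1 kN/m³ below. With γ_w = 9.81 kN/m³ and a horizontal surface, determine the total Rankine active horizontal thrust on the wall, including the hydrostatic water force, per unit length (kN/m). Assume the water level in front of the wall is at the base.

356 kN/m

K_a = tan²(45° − φ/2) = 0.2174.
γ' = 18.1 − 9.81 = 8.290 kN/m³. Depth below WT = 6.2 m.
σ'_h at WT = K_a γ d_w = 15.75 kPa; at base = 15.75 + K_a γ' × 6.2 = 26.93 kPa.
P₁ (0–4.5 m) = ½×15.75×4.5 = 35.45. P₂ (4.5–10.7 m) = ½(15.75+26.93)×6.2 = 132.3.
P_w = ½ γ_w h₂² = 0.5×9.81×6.2² = 188.5. Total = 35.45+132.3+188.5 = 356.3 kN/m.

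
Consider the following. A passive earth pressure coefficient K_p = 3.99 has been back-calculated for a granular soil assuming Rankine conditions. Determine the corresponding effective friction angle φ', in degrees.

36.8°

K_p = (1+sin φ)/(1−sin φ) ⇒ sin φ = (K_p − 1)/(K_p + 1) = 0.5992.
φ = arcsin(0.5992) = 36.81°.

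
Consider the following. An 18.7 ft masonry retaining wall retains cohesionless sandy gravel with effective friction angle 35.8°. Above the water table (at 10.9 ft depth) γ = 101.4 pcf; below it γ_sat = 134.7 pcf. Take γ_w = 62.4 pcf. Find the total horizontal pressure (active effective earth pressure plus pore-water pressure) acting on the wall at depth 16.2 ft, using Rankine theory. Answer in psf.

K_a = (1 − sin φ)/(1 + sin φ) = 0.2619.
γ' = 134.7 − 62.4 = 72.30 pcf.
Effective vertical stress at 16.2 ft: σ'_v = 101.4×10.9 + 72.30×5.30 = 1488 psf.
σ'_h = K_a σ'_v = 0.2619 × 1488 = 389.8 psf; u = γ_w × 5.30 = 330.7 psf.
Total σ_h = 389.8 + 330.7 = 720.5 psf.

720 psf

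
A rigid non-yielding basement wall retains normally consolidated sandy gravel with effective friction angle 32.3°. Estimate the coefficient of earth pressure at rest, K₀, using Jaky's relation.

0.466

K₀ = 1 − sin φ' = 1 − sin 32.3° = 0.4656.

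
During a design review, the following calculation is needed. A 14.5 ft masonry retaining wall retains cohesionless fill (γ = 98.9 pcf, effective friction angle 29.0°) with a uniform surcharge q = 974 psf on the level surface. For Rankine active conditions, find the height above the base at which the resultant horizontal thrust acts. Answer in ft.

K_a = 0.3470.
Triangular part P₁ = ½K_aγH² = 3607 at H/3 = 4.833 ft; rectangular part P₂ = K_a q H = 4900 at H/2 = 7.250 ft.
ȳ = (P₁·4.833 + P₂·7.250)/(P₁+P₂) = 6.225 ft.

6.23 ft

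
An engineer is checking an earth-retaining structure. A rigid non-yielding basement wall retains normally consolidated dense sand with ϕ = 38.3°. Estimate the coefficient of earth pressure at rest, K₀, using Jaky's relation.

0.380

K₀ = 1 − sin φ' = 1 − sin 38.3° = 0.3802.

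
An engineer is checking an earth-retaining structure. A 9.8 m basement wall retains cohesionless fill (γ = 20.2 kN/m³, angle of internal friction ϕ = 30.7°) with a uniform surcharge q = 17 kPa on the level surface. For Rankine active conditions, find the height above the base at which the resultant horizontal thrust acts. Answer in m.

K_a = 0.3240.
Triangular part P₁ = ½K_aγH² = 314.3 at H/3 = 3.267 m; rectangular part P₂ = K_a q H = 53.98 at H/2 = 4.900 m.
ȳ = (P₁·3.267 + P₂·4.900)/(P₁+P₂) = 3.506 m.

3.51 m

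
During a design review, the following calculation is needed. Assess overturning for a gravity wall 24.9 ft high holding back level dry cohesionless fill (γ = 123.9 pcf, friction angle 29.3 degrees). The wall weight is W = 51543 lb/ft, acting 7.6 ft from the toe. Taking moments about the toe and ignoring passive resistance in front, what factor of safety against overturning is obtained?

K_a = tan²(45° − 29.3°/2) = 0.3428.
P_a = ½K_aγH² = 0.5×0.3428×123.9×24.9² = 13170 lb/ft, acting at H/3 = 8.300 ft above the base.
Overturning moment M_o = P_a × H/3 = 13170 × 8.300 = 109300.
Resisting moment M_r = W × 7.6 = 51543 × 7.6 = 391700.
FS_overturning = M_r/M_o = 391700/109300 = 3.584.

3.58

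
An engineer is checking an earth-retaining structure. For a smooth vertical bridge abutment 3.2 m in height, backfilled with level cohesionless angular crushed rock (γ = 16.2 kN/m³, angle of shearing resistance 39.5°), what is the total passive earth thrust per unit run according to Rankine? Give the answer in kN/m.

373 kN/m

K_p = tan²(45° + φ/2) = 4.496.
P_p = ½ K_p γ H² = 0.5 × 4.496 × 16.2 × 3.2² = 372.9 kN/m.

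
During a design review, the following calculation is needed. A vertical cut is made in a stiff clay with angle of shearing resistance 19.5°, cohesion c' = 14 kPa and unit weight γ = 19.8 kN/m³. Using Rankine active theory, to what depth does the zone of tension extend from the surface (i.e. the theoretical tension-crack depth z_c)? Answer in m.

2.00 m

K_a = tan²(45° − 19.5°/2) = 0.4995; √K_a = 0.7067.
The active pressure is zero where K_a γ z = 2c√K_a, so z_c = 2c/(γ√K_a) = 2×14/(19.8×0.7067) = 2.001 m.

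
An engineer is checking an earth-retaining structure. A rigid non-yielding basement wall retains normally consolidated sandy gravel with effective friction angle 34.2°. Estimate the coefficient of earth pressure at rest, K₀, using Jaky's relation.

K₀ = 1 − sin φ' = 1 − sin 34.2° = 0.4379.

0.438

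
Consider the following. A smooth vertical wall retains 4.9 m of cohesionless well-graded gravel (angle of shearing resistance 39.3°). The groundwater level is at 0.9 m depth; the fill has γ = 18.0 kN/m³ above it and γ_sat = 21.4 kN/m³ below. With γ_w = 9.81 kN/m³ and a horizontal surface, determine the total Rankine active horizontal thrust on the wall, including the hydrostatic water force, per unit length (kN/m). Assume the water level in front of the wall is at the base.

K_a = tan²(45° − φ/2) = 0.2245.
γ' = 21.4 − 9.81 = 11.59 kN/m³. Depth below WT = 4.0 m.
σ'_h at WT = K_a γ d_w = 3.636 kPa; at base = 3.636 + K_a γ' × 4.0 = 14.04 kPa.
P₁ (0–0.9 m) = ½×3.636×0.9 = 1.636. P₂ (0.9–4.9 m) = ½(3.636+14.04)×4.0 = 35.36.
P_w = ½ γ_w h₂² = 0.5×9.81×4.0² = 78.48. Total = 1.636+35.36+78.48 = 115.5 kN/m.

115 kN/m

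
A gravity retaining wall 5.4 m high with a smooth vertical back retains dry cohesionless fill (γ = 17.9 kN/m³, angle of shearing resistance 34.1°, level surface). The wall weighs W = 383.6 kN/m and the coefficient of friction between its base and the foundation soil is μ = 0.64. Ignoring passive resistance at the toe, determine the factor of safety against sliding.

3.34

K_a = tan²(45° − 34.1°/2) = 0.2815.
P_a = ½K_aγH² = 0.5×0.2815×17.9×5.4² = 73.47 kN/m, acting at H/3 = 1.800 m above the base.
FS_sliding = μW / P_a = 0.64×383.6 / 73.47 = 3.341.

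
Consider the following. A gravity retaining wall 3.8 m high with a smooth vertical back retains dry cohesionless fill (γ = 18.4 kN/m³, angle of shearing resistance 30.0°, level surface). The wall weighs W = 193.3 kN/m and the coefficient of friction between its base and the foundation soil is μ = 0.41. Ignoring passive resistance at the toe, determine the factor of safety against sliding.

K_a = tan²(45° − 30.0°/2) = 0.3333.
P_a = ½K_aγH² = 0.5×0.3333×18.4×3.8² = 44.28 kN/m, acting at H/3 = 1.267 m above the base.
FS_sliding = μW / P_a = 0.41×193.3 / 44.28 = 1.790.

1.79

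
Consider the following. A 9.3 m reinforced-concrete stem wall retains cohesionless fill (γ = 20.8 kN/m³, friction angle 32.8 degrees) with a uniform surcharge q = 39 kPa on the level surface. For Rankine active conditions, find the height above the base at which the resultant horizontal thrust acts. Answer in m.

K_a = 0.2973.
Triangular part P₁ = ½K_aγH² = 267.4 at H/3 = 3.100 m; rectangular part P₂ = K_a q H = 107.8 at H/2 = 4.650 m.
ȳ = (P₁·3.100 + P₂·4.650)/(P₁+P₂) = 3.545 m.

3.55 m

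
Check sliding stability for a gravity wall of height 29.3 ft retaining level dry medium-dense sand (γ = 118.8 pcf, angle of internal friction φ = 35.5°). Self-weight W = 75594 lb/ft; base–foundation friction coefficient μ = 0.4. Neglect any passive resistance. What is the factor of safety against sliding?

K_a = tan²(45° − 35.5°/2) = 0.2653.
P_a = ½K_aγH² = 0.5×0.2653×118.8×29.3² = 13530 lb/ft, acting at H/3 = 9.767 ft above the base.
FS_sliding = μW / P_a = 0.4×75594 / 13530 = 2.235.

2.24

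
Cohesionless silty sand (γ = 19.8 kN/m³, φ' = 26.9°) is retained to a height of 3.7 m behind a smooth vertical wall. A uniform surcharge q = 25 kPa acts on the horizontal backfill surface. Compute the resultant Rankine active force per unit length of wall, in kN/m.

K_a = tan²(45° − φ/2) = 0.3770.
Soil triangle: ½ K_a γ H² = 0.5×0.3770×19.8×3.7² = 51.09 kN/m.
Surcharge rectangle: K_a q H = 0.3770×25×3.7 = 34.87 kN/m.
Total = 51.09 + 34.87 = 85.97 kN/m.

86.0 kN/m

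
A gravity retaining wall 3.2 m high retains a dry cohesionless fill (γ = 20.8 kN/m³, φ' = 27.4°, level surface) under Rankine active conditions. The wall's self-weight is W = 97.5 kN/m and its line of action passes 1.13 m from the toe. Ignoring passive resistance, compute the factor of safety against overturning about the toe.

2.62

K_a = tan²(45° − 27.4°/2) = 0.3697.
P_a = ½K_aγH² = 0.5×0.3697×20.8×3.2² = 39.37 kN/m, acting at H/3 = 1.067 m above the base.
Overturning moment M_o = P_a × H/3 = 39.37 × 1.067 = 41.99.
Resisting moment M_r = W × 1.13 = 97.5 × 1.13 = 110.2.
FS_overturning = M_r/M_o = 110.2/41.99 = 2.624.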